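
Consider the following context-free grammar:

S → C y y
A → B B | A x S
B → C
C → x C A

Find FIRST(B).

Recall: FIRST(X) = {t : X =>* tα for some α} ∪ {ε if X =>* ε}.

We compute FIRST(B) using the standard algorithm.
FIRST(A) = {x}
FIRST(B) = {x}
FIRST(C) = {x}
FIRST(S) = {x}
Therefore, FIRST(B) = {x}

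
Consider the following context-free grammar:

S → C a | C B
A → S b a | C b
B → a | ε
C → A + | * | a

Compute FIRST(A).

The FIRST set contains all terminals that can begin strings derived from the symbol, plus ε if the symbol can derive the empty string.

We compute FIRST(A) using the standard algorithm.
FIRST(A) = {*, a}
FIRST(B) = {a, ε}
FIRST(C) = {*, a}
FIRST(S) = {*, a}
Therefore, FIRST(A) = {*, a}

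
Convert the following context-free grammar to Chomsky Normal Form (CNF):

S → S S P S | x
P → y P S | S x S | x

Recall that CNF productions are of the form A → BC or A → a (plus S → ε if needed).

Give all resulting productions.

S → x; TY → y; TX → x; P → x; S → S X0; X0 → S X1; X1 → P S; P → TY X2; X2 → P S; P → S X3; X3 → TX S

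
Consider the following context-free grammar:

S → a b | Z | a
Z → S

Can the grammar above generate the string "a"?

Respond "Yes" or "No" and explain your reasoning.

Yes - a valid derivation exists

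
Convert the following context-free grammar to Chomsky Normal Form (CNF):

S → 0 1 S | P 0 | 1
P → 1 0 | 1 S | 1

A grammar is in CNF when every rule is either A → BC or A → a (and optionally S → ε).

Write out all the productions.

T0 → 0; T1 → 1; S → 1; P → 1; S → T0 X0; X0 → T1 S; S → P T0; P → T1 T0; P → T1 S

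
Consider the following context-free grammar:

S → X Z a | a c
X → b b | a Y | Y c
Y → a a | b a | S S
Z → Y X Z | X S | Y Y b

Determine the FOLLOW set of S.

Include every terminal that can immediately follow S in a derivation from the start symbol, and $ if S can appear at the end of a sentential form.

We compute FOLLOW(S) using the standard algorithm.
FOLLOW(S) starts with {$}.
FIRST(S) = {a, b}
FIRST(X) = {a, b}
FIRST(Y) = {a, b}
FIRST(Z) = {a, b}
FOLLOW(S) = {$, a, b, c}
FOLLOW(X) = {a, b}
FOLLOW(Y) = {a, b, c}
FOLLOW(Z) = {a}
Therefore, FOLLOW(S) = {$, a, b, c}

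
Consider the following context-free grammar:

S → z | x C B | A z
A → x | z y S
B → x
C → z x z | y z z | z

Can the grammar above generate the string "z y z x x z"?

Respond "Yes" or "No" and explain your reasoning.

No - no valid derivation exists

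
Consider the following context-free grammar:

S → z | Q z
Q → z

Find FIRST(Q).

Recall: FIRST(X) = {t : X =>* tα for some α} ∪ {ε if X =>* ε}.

We compute FIRST(Q) using the standard algorithm.
FIRST(Q) = {z}
FIRST(S) = {z}
Therefore, FIRST(Q) = {z}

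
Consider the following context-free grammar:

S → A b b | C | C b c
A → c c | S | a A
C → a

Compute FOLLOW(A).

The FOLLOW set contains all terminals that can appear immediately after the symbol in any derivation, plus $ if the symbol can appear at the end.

We compute FOLLOW(A) using the standard algorithm.
FOLLOW(S) starts with {$}.
FIRST(A) = {a, c}
FIRST(C) = {a}
FIRST(S) = {a, c}
FOLLOW(A) = {b}
FOLLOW(C) = {$, b}
FOLLOW(S) = {$, b}
Therefore, FOLLOW(A) = {b}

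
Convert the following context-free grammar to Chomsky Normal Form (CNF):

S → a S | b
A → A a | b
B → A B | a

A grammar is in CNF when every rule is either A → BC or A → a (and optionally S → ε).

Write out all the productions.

TA → a; S → b; A → b; B → a; S → TA S; A → A TA; B → A B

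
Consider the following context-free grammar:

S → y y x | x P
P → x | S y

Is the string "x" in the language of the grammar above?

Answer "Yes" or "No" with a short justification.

No - no valid derivation exists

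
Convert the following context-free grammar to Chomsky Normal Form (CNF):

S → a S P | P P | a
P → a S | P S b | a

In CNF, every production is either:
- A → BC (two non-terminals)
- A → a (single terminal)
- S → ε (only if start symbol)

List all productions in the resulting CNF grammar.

TA → a; S → a; TB → b; P → a; S → TA X0; X0 → S P; S → P P; P → TA S; P → P X1; X1 → S TB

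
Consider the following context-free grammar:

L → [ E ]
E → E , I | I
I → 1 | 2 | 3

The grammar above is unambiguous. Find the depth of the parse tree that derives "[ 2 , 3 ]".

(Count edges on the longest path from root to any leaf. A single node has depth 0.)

4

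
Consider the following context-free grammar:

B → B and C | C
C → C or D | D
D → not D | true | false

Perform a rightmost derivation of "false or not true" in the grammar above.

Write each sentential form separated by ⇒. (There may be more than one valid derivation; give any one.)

B ⇒ C ⇒ C or D ⇒ C or not D ⇒ C or not true ⇒ D or not true ⇒ false or not true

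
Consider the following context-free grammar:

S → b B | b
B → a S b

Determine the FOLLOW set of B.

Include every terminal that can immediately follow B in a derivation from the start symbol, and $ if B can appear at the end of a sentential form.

We compute FOLLOW(B) using the standard algorithm.
FOLLOW(S) starts with {$}.
FIRST(B) = {a}
FIRST(S) = {b}
FOLLOW(B) = {$, b}
FOLLOW(S) = {$, b}
Therefore, FOLLOW(B) = {$, b}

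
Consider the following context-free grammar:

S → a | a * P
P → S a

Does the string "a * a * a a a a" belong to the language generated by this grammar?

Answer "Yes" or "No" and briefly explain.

No - no valid derivation exists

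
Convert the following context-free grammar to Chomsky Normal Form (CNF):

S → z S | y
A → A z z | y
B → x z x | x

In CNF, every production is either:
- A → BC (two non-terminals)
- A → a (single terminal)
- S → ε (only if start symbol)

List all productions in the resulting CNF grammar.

TZ → z; S → y; A → y; TX → x; B → x; S → TZ S; A → A X0; X0 → TZ TZ; B → TX X1; X1 → TZ TX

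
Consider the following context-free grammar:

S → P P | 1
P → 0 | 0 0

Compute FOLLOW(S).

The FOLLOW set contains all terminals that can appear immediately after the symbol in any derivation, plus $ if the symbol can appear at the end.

We compute FOLLOW(S) using the standard algorithm.
FOLLOW(S) starts with {$}.
FIRST(P) = {0}
FIRST(S) = {0, 1}
FOLLOW(P) = {$, 0}
FOLLOW(S) = {$}
Therefore, FOLLOW(S) = {$}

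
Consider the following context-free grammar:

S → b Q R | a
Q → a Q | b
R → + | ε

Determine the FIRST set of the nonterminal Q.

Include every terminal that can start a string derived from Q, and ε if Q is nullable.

We compute FIRST(Q) using the standard algorithm.
FIRST(Q) = {a, b}
FIRST(R) = {+, ε}
FIRST(S) = {a, b}
Therefore, FIRST(Q) = {a, b}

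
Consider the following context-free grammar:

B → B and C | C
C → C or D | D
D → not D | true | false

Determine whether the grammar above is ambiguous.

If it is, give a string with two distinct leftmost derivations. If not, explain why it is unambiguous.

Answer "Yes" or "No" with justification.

No - the grammar is unambiguous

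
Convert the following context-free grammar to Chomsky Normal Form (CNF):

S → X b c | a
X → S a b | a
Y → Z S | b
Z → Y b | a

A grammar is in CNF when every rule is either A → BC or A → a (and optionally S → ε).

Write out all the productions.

TB → b; TC → c; S → a; TA → a; X → a; Y → b; Z → a; S → X X0; X0 → TB TC; X → S X1; X1 → TA TB; Y → Z S; Z → Y TB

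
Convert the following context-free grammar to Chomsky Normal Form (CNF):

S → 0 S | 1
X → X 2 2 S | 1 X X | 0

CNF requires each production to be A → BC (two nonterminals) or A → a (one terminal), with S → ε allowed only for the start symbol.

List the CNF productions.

T0 → 0; S → 1; T2 → 2; T1 → 1; X → 0; S → T0 S; X → X X0; X0 → T2 X1; X1 → T2 S; X → T1 X2; X2 → X X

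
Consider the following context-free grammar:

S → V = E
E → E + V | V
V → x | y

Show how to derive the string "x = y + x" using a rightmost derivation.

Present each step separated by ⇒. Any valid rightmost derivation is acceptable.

S ⇒ V = E ⇒ V = E + V ⇒ V = E + x ⇒ V = V + x ⇒ V = y + x ⇒ x = y + x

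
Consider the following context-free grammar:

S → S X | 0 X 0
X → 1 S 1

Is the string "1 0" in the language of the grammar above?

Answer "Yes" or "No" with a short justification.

No - no valid derivation exists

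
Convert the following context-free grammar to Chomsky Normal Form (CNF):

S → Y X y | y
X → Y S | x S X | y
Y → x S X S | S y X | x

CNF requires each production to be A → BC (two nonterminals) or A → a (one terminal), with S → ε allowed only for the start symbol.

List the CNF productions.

TY → y; S → y; TX → x; X → y; Y → x; S → Y X0; X0 → X TY; X → Y S; X → TX X1; X1 → S X; Y → TX X2; X2 → S X3; X3 → X S; Y → S X4; X4 → TY X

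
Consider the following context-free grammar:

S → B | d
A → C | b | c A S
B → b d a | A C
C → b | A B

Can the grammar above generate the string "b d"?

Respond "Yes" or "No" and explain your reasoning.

No - no valid derivation exists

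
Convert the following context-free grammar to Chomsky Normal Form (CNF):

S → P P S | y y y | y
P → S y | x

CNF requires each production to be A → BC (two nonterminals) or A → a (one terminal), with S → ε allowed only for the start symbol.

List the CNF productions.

TY → y; S → y; P → x; S → P X0; X0 → P S; S → TY X1; X1 → TY TY; P → S TY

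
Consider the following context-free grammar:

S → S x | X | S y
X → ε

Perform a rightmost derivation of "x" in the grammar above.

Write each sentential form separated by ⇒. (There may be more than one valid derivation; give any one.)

S ⇒ S x ⇒ X x ⇒ x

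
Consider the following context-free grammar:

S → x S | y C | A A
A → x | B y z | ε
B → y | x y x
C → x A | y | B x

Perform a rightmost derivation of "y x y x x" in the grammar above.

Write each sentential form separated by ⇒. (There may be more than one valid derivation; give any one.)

S ⇒ y C ⇒ y B x ⇒ y x y x x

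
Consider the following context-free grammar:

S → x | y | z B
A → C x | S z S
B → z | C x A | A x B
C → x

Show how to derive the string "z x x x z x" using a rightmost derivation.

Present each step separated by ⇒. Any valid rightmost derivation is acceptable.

S ⇒ z B ⇒ z C x A ⇒ z C x S z S ⇒ z C x S z x ⇒ z C x x z x ⇒ z x x x z x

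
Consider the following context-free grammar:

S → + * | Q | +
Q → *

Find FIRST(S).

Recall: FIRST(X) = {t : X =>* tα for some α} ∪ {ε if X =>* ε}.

We compute FIRST(S) using the standard algorithm.
FIRST(Q) = {*}
FIRST(S) = {*, +}
Therefore, FIRST(S) = {*, +}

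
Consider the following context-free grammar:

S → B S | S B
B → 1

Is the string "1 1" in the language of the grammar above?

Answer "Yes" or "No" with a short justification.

No - no valid derivation exists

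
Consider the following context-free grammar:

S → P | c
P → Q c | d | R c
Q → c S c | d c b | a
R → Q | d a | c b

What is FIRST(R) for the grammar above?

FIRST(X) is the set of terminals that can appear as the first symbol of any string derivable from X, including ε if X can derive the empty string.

We compute FIRST(R) using the standard algorithm.
FIRST(P) = {a, c, d}
FIRST(Q) = {a, c, d}
FIRST(R) = {a, c, d}
FIRST(S) = {a, c, d}
Therefore, FIRST(R) = {a, c, d}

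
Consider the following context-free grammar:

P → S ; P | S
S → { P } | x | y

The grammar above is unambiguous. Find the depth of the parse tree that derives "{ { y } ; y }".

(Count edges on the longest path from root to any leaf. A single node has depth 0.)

6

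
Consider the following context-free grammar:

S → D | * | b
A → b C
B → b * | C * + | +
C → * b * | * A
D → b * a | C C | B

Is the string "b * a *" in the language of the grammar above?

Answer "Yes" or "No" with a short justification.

No - no valid derivation exists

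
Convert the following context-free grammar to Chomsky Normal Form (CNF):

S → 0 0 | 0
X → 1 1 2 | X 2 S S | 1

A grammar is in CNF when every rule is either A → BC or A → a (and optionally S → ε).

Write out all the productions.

T0 → 0; S → 0; T1 → 1; T2 → 2; X → 1; S → T0 T0; X → T1 X0; X0 → T1 T2; X → X X1; X1 → T2 X2; X2 → S S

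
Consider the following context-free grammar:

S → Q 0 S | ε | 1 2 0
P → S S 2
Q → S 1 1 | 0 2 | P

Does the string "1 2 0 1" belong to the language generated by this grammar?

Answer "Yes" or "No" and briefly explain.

No - no valid derivation exists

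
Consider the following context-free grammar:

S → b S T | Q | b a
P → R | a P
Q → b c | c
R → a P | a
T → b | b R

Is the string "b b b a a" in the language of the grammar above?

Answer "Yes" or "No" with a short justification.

No - no valid derivation exists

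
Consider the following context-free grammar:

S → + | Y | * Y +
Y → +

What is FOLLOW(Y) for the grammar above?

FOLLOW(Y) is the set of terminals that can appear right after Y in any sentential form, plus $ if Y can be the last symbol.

We compute FOLLOW(Y) using the standard algorithm.
FOLLOW(S) starts with {$}.
FIRST(S) = {*, +}
FIRST(Y) = {+}
FOLLOW(S) = {$}
FOLLOW(Y) = {$, +}
Therefore, FOLLOW(Y) = {$, +}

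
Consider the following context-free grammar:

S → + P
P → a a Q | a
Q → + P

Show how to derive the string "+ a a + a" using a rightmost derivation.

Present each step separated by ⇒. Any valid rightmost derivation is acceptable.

S ⇒ + P ⇒ + a a Q ⇒ + a a + P ⇒ + a a + a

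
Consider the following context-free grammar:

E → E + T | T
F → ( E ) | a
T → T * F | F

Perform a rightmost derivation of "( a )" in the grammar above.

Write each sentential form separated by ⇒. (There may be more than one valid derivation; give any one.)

E ⇒ T ⇒ F ⇒ ( E ) ⇒ ( T ) ⇒ ( F ) ⇒ ( a )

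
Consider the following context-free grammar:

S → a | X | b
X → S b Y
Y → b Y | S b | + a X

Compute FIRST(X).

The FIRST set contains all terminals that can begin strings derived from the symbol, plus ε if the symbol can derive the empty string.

We compute FIRST(X) using the standard algorithm.
FIRST(S) = {a, b}
FIRST(X) = {a, b}
FIRST(Y) = {+, a, b}
Therefore, FIRST(X) = {a, b}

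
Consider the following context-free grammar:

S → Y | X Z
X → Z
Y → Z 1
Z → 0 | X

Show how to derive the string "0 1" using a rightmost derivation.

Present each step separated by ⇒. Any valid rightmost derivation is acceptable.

S ⇒ Y ⇒ Z 1 ⇒ 0 1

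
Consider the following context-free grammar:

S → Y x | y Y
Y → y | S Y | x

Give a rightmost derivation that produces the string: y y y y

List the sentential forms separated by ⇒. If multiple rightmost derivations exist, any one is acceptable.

S ⇒ y Y ⇒ y S Y ⇒ y S y ⇒ y y Y y ⇒ y y y y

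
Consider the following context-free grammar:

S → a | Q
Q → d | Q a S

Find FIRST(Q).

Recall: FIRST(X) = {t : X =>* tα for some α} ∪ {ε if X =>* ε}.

We compute FIRST(Q) using the standard algorithm.
FIRST(Q) = {d}
FIRST(S) = {a, d}
Therefore, FIRST(Q) = {d}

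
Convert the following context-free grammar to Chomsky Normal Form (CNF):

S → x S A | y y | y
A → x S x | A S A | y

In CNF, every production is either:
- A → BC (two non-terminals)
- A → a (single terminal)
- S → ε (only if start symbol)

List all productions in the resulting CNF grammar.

TX → x; TY → y; S → y; A → y; S → TX X0; X0 → S A; S → TY TY; A → TX X1; X1 → S TX; A → A X2; X2 → S A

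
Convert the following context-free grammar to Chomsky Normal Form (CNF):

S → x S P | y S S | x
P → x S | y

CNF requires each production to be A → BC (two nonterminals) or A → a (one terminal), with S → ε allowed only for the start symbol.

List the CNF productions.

TX → x; TY → y; S → x; P → y; S → TX X0; X0 → S P; S → TY X1; X1 → S S; P → TX S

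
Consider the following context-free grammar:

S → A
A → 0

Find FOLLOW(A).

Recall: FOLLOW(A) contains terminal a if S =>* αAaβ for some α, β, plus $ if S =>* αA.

We compute FOLLOW(A) using the standard algorithm.
FOLLOW(S) starts with {$}.
FIRST(A) = {0}
FIRST(S) = {0}
FOLLOW(A) = {$}
FOLLOW(S) = {$}
Therefore, FOLLOW(A) = {$}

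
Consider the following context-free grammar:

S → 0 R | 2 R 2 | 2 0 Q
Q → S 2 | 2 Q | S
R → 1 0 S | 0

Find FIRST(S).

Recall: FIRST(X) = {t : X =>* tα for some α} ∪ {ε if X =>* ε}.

We compute FIRST(S) using the standard algorithm.
FIRST(Q) = {0, 2}
FIRST(R) = {0, 1}
FIRST(S) = {0, 2}
Therefore, FIRST(S) = {0, 2}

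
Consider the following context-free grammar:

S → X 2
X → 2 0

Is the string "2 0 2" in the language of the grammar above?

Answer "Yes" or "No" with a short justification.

Yes - a valid derivation exists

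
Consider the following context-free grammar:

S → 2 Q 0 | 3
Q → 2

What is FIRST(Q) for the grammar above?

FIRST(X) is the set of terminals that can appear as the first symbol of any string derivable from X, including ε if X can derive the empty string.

We compute FIRST(Q) using the standard algorithm.
FIRST(Q) = {2}
FIRST(S) = {2, 3}
Therefore, FIRST(Q) = {2}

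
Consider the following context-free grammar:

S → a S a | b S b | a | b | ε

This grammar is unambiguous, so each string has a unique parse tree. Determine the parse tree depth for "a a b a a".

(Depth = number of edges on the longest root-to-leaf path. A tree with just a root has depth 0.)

3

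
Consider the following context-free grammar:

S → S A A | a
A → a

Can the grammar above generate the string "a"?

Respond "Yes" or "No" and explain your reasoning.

Yes - a valid derivation exists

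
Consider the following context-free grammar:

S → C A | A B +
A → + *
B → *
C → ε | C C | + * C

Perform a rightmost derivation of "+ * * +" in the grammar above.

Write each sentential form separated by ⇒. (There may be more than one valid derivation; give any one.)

S ⇒ A B + ⇒ A * + ⇒ + * * +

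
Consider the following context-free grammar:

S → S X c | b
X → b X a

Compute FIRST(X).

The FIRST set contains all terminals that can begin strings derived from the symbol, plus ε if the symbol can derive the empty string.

We compute FIRST(X) using the standard algorithm.
FIRST(S) = {b}
FIRST(X) = {b}
Therefore, FIRST(X) = {b}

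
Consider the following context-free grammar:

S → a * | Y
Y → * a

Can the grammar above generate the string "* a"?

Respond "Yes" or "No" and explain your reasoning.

Yes - a valid derivation exists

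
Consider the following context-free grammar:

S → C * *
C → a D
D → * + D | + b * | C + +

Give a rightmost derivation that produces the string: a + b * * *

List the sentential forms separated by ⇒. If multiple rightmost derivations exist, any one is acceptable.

S ⇒ C * * ⇒ a D * * ⇒ a + b * * *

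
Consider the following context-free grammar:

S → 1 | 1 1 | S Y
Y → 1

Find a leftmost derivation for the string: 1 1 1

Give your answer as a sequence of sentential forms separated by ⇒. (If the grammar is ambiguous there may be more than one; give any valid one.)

S ⇒ S Y ⇒ 1 1 Y ⇒ 1 1 1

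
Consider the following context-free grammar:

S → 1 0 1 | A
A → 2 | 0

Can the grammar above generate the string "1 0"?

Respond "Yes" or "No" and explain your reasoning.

No - no valid derivation exists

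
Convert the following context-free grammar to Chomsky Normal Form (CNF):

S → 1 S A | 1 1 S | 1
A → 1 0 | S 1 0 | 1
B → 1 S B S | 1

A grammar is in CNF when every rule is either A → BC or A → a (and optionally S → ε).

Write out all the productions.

T1 → 1; S → 1; T0 → 0; A → 1; B → 1; S → T1 X0; X0 → S A; S → T1 X1; X1 → T1 S; A → T1 T0; A → S X2; X2 → T1 T0; B → T1 X3; X3 → S X4; X4 → B S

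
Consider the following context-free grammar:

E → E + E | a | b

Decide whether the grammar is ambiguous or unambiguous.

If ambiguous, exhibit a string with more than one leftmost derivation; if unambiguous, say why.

Ambiguous - the string 'b + a + b + a + a + b' has two distinct leftmost derivations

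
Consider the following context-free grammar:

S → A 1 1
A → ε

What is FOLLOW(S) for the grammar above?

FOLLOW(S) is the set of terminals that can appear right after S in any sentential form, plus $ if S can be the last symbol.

We compute FOLLOW(S) using the standard algorithm.
FOLLOW(S) starts with {$}.
FIRST(A) = {ε}
FIRST(S) = {1}
FOLLOW(A) = {1}
FOLLOW(S) = {$}
Therefore, FOLLOW(S) = {$}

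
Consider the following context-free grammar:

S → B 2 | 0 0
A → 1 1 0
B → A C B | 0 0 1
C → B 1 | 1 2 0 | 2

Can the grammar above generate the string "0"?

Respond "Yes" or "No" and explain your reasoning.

No - no valid derivation exists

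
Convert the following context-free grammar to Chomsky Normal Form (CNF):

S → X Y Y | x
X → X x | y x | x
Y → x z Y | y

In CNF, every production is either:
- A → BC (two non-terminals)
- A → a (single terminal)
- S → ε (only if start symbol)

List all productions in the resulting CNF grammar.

S → x; TX → x; TY → y; X → x; TZ → z; Y → y; S → X X0; X0 → Y Y; X → X TX; X → TY TX; Y → TX X1; X1 → TZ Y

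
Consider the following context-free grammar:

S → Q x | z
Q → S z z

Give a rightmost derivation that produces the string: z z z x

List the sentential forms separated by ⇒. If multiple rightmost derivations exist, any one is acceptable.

S ⇒ Q x ⇒ S z z x ⇒ z z z x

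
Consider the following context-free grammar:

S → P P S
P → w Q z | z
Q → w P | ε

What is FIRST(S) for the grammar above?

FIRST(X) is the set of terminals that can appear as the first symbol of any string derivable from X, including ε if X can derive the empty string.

We compute FIRST(S) using the standard algorithm.
FIRST(P) = {w, z}
FIRST(Q) = {w, ε}
FIRST(S) = {w, z}
Therefore, FIRST(S) = {w, z}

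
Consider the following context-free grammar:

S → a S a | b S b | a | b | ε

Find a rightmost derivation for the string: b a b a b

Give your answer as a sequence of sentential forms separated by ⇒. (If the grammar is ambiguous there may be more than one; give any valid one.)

S ⇒ b S b ⇒ b a S a b ⇒ b a b a b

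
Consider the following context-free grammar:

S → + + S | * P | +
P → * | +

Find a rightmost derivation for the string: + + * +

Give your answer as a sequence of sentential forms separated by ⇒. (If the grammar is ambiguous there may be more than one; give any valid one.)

S ⇒ + + S ⇒ + + * P ⇒ + + * +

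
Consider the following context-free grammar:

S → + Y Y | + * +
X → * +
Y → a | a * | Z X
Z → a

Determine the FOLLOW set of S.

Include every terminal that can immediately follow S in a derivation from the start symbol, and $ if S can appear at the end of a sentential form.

We compute FOLLOW(S) using the standard algorithm.
FOLLOW(S) starts with {$}.
FIRST(S) = {+}
FIRST(X) = {*}
FIRST(Y) = {a}
FIRST(Z) = {a}
FOLLOW(S) = {$}
FOLLOW(X) = {$, a}
FOLLOW(Y) = {$, a}
FOLLOW(Z) = {*}
Therefore, FOLLOW(S) = {$}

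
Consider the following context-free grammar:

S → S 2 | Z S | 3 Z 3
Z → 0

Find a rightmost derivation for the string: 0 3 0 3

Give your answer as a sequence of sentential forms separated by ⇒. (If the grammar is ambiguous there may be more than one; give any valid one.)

S ⇒ Z S ⇒ Z 3 Z 3 ⇒ Z 3 0 3 ⇒ 0 3 0 3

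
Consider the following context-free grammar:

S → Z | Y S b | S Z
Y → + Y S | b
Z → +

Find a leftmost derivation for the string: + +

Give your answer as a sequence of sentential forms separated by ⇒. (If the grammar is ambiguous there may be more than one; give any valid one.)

S ⇒ S Z ⇒ Z Z ⇒ + Z ⇒ + +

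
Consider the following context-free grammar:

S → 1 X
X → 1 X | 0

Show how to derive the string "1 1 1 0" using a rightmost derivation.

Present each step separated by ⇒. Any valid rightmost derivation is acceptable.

S ⇒ 1 X ⇒ 1 1 X ⇒ 1 1 1 X ⇒ 1 1 1 0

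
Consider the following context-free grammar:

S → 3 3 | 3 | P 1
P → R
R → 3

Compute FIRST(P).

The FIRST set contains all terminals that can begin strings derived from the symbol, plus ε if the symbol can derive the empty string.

We compute FIRST(P) using the standard algorithm.
FIRST(P) = {3}
FIRST(R) = {3}
FIRST(S) = {3}
Therefore, FIRST(P) = {3}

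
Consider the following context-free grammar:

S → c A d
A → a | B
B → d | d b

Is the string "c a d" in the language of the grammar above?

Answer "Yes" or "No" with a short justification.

Yes - a valid derivation exists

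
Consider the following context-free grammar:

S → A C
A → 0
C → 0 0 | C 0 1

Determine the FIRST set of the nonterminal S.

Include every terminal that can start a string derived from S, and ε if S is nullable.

We compute FIRST(S) using the standard algorithm.
FIRST(A) = {0}
FIRST(C) = {0}
FIRST(S) = {0}
Therefore, FIRST(S) = {0}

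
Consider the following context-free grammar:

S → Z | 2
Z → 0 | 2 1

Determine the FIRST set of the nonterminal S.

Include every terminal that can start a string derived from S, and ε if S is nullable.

We compute FIRST(S) using the standard algorithm.
FIRST(S) = {0, 2}
FIRST(Z) = {0, 2}
Therefore, FIRST(S) = {0, 2}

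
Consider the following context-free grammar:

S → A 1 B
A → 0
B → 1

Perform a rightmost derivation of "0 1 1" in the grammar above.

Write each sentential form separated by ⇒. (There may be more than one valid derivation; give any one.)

S ⇒ A 1 B ⇒ A 1 1 ⇒ 0 1 1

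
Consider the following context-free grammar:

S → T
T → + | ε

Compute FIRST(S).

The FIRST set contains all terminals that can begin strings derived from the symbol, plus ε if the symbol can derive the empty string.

We compute FIRST(S) using the standard algorithm.
FIRST(S) = {+, ε}
FIRST(T) = {+, ε}
Therefore, FIRST(S) = {+, ε}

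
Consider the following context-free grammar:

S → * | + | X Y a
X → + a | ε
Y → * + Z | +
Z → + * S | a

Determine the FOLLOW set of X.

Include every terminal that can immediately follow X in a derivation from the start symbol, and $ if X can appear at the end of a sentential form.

We compute FOLLOW(X) using the standard algorithm.
FOLLOW(S) starts with {$}.
FIRST(S) = {*, +}
FIRST(X) = {+, ε}
FIRST(Y) = {*, +}
FIRST(Z) = {+, a}
FOLLOW(S) = {$, a}
FOLLOW(X) = {*, +}
FOLLOW(Y) = {a}
FOLLOW(Z) = {a}
Therefore, FOLLOW(X) = {*, +}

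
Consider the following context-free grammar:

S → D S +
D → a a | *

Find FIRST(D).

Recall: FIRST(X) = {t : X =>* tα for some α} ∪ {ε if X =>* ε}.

We compute FIRST(D) using the standard algorithm.
FIRST(D) = {*, a}
FIRST(S) = {*, a}
Therefore, FIRST(D) = {*, a}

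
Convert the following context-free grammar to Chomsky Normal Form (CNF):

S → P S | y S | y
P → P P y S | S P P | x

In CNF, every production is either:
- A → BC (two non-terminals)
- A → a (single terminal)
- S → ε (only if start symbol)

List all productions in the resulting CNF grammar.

TY → y; S → y; P → x; S → P S; S → TY S; P → P X0; X0 → P X1; X1 → TY S; P → S X2; X2 → P P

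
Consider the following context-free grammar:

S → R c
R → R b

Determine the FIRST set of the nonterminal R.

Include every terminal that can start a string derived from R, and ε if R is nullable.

We compute FIRST(R) using the standard algorithm.
FIRST(R) = {}
FIRST(S) = {}
Therefore, FIRST(R) = {}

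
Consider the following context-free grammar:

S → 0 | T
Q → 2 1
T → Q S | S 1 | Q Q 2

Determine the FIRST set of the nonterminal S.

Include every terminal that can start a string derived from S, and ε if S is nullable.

We compute FIRST(S) using the standard algorithm.
FIRST(Q) = {2}
FIRST(S) = {0, 2}
FIRST(T) = {0, 2}
Therefore, FIRST(S) = {0, 2}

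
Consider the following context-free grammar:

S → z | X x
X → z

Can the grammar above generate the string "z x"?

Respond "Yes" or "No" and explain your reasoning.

Yes - a valid derivation exists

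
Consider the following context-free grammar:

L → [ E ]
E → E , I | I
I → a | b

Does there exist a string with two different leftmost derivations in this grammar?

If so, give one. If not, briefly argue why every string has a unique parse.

No - every string in the language has a unique leftmost derivation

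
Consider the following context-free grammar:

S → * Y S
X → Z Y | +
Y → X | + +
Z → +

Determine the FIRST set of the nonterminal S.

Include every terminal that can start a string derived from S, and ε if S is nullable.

We compute FIRST(S) using the standard algorithm.
FIRST(S) = {*}
FIRST(X) = {+}
FIRST(Y) = {+}
FIRST(Z) = {+}
Therefore, FIRST(S) = {*}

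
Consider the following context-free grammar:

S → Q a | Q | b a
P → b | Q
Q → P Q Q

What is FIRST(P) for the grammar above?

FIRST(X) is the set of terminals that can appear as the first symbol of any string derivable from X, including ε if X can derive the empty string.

We compute FIRST(P) using the standard algorithm.
FIRST(P) = {b}
FIRST(Q) = {b}
FIRST(S) = {b}
Therefore, FIRST(P) = {b}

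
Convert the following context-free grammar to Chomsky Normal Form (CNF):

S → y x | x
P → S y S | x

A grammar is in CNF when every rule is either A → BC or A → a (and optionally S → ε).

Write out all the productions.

TY → y; TX → x; S → x; P → x; S → TY TX; P → S X0; X0 → TY S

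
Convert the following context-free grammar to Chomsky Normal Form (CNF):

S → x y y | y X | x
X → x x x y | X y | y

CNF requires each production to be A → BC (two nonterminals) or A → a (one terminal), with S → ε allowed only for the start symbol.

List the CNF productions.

TX → x; TY → y; S → x; X → y; S → TX X0; X0 → TY TY; S → TY X; X → TX X1; X1 → TX X2; X2 → TX TY; X → X TY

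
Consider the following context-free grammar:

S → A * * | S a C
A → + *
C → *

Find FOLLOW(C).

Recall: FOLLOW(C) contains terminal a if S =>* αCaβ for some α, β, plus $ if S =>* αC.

We compute FOLLOW(C) using the standard algorithm.
FOLLOW(S) starts with {$}.
FIRST(A) = {+}
FIRST(C) = {*}
FIRST(S) = {+}
FOLLOW(A) = {*}
FOLLOW(C) = {$, a}
FOLLOW(S) = {$, a}
Therefore, FOLLOW(C) = {$, a}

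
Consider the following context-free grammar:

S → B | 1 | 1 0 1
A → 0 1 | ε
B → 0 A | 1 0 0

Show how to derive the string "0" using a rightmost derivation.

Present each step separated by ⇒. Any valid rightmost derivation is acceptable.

S ⇒ B ⇒ 0 A ⇒ 0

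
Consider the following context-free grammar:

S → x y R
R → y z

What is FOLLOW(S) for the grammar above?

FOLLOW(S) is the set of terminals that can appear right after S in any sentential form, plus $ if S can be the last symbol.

We compute FOLLOW(S) using the standard algorithm.
FOLLOW(S) starts with {$}.
FIRST(R) = {y}
FIRST(S) = {x}
FOLLOW(R) = {$}
FOLLOW(S) = {$}
Therefore, FOLLOW(S) = {$}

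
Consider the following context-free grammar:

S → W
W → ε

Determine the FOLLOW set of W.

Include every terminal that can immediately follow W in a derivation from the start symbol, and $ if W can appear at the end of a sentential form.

We compute FOLLOW(W) using the standard algorithm.
FOLLOW(S) starts with {$}.
FIRST(S) = {ε}
FIRST(W) = {ε}
FOLLOW(S) = {$}
FOLLOW(W) = {$}
Therefore, FOLLOW(W) = {$}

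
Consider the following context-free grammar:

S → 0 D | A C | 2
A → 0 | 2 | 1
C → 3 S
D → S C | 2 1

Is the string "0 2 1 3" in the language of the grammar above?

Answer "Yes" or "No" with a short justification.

No - no valid derivation exists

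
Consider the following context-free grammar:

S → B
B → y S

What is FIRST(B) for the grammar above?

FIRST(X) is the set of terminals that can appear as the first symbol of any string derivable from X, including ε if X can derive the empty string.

We compute FIRST(B) using the standard algorithm.
FIRST(B) = {y}
FIRST(S) = {y}
Therefore, FIRST(B) = {y}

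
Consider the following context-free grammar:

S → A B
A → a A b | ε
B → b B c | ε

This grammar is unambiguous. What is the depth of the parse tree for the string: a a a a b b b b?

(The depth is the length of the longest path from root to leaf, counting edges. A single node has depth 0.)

6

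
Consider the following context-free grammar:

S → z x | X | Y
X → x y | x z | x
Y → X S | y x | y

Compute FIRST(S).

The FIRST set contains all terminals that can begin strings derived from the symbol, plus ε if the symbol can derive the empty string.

We compute FIRST(S) using the standard algorithm.
FIRST(S) = {x, y, z}
FIRST(X) = {x}
FIRST(Y) = {x, y}
Therefore, FIRST(S) = {x, y, z}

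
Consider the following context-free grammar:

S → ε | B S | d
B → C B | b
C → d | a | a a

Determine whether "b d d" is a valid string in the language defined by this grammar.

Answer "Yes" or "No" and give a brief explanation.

No - no valid derivation exists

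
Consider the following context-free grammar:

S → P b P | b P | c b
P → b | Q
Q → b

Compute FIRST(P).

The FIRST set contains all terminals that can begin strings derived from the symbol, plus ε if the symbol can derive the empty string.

We compute FIRST(P) using the standard algorithm.
FIRST(P) = {b}
FIRST(Q) = {b}
FIRST(S) = {b, c}
Therefore, FIRST(P) = {b}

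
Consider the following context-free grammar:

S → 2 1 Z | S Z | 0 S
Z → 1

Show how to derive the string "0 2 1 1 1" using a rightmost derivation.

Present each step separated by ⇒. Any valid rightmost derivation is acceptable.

S ⇒ S Z ⇒ S 1 ⇒ 0 S 1 ⇒ 0 2 1 Z 1 ⇒ 0 2 1 1 1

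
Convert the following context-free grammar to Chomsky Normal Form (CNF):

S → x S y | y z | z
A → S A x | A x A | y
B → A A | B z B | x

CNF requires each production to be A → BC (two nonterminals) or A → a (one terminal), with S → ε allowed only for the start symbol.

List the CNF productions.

TX → x; TY → y; TZ → z; S → z; A → y; B → x; S → TX X0; X0 → S TY; S → TY TZ; A → S X1; X1 → A TX; A → A X2; X2 → TX A; B → A A; B → B X3; X3 → TZ B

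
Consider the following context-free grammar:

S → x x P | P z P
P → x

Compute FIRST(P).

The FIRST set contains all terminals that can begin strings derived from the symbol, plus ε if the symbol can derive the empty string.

We compute FIRST(P) using the standard algorithm.
FIRST(P) = {x}
FIRST(S) = {x}
Therefore, FIRST(P) = {x}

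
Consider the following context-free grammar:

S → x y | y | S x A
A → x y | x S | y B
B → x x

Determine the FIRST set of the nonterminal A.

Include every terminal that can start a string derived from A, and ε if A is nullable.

We compute FIRST(A) using the standard algorithm.
FIRST(A) = {x, y}
FIRST(B) = {x}
FIRST(S) = {x, y}
Therefore, FIRST(A) = {x, y}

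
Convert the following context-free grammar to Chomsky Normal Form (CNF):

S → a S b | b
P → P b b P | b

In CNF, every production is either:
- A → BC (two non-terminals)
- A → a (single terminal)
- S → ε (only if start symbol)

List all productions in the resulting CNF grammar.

TA → a; TB → b; S → b; P → b; S → TA X0; X0 → S TB; P → P X1; X1 → TB X2; X2 → TB P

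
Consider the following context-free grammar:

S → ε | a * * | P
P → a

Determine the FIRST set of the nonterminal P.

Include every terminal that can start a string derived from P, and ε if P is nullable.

We compute FIRST(P) using the standard algorithm.
FIRST(P) = {a}
FIRST(S) = {a, ε}
Therefore, FIRST(P) = {a}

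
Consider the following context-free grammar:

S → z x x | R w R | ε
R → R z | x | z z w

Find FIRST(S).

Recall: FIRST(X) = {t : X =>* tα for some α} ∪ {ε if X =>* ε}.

We compute FIRST(S) using the standard algorithm.
FIRST(R) = {x, z}
FIRST(S) = {x, z, ε}
Therefore, FIRST(S) = {x, z, ε}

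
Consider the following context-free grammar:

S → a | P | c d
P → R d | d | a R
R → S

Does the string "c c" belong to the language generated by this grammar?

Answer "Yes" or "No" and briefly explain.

No - no valid derivation exists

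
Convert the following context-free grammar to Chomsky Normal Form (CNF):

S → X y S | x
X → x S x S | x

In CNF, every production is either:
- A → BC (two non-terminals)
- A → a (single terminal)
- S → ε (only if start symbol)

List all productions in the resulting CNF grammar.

TY → y; S → x; TX → x; X → x; S → X X0; X0 → TY S; X → TX X1; X1 → S X2; X2 → TX S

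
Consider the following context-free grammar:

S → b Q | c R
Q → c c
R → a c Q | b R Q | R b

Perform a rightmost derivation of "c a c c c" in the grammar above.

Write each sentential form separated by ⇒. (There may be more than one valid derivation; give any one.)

S ⇒ c R ⇒ c a c Q ⇒ c a c c c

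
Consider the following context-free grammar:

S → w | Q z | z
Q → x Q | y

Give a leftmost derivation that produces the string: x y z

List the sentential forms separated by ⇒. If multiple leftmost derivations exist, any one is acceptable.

S ⇒ Q z ⇒ x Q z ⇒ x y z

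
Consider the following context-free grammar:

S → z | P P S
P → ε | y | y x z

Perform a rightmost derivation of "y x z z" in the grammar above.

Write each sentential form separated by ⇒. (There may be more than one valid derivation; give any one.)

S ⇒ P P S ⇒ P P z ⇒ P z ⇒ y x z z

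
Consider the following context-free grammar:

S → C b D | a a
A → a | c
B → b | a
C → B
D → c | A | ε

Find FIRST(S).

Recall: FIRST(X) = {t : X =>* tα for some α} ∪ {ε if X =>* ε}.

We compute FIRST(S) using the standard algorithm.
FIRST(A) = {a, c}
FIRST(B) = {a, b}
FIRST(C) = {a, b}
FIRST(D) = {a, c, ε}
FIRST(S) = {a, b}
Therefore, FIRST(S) = {a, b}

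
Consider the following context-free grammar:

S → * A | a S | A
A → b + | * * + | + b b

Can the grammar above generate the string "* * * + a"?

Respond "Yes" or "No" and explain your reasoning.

No - no valid derivation exists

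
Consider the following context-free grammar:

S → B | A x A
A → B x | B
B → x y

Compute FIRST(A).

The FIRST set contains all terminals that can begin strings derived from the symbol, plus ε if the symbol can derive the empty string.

We compute FIRST(A) using the standard algorithm.
FIRST(A) = {x}
FIRST(B) = {x}
FIRST(S) = {x}
Therefore, FIRST(A) = {x}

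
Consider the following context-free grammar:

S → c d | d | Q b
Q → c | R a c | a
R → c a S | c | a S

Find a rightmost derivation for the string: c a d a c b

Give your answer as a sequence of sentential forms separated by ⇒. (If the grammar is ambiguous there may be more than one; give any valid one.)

S ⇒ Q b ⇒ R a c b ⇒ c a S a c b ⇒ c a d a c b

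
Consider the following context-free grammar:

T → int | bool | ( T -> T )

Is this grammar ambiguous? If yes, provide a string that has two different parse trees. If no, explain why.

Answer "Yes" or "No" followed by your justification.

No - the grammar is unambiguous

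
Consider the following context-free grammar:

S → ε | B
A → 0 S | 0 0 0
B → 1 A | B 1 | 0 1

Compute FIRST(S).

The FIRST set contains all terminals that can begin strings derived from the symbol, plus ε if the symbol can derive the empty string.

We compute FIRST(S) using the standard algorithm.
FIRST(A) = {0}
FIRST(B) = {0, 1}
FIRST(S) = {0, 1, ε}
Therefore, FIRST(S) = {0, 1, ε}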